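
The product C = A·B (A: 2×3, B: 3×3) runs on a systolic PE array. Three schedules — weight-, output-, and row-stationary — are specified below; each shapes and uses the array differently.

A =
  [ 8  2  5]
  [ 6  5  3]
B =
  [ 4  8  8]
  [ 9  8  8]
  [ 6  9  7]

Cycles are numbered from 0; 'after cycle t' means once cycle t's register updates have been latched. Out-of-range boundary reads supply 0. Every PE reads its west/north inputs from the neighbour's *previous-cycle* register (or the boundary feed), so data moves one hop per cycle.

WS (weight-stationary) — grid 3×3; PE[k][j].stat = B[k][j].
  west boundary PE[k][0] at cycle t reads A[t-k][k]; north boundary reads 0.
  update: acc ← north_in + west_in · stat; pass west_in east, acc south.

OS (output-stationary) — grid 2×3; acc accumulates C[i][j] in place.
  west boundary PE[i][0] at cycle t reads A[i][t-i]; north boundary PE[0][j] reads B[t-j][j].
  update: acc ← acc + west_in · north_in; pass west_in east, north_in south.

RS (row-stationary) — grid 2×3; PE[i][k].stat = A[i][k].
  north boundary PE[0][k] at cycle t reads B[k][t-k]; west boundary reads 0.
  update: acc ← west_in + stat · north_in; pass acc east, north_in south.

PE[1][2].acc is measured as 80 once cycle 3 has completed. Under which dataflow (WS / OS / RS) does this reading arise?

dataflow = WS

WS [3×3] PE[1][2] across cycles:
  after 0 — PE[1][2] acc=0, pass-E 0, pass-S 0
  after 1 — PE[1][2] acc=0, pass-E 0, pass-S 0
  after 2 — PE[1][2] acc=0, pass-E 0, pass-S 0
  after 3 — PE[1][2] acc=80, pass-E 2, pass-S 80
OS [2×3] PE[1][2] across cycles:
  after 0 — PE[1][2] acc=0, pass-E 0, pass-S 0
  after 1 — PE[1][2] acc=0, pass-E 0, pass-S 0
  after 2 — PE[1][2] acc=0, pass-E 0, pass-S 0
  after 3 — PE[1][2] acc=48, pass-E 6, pass-S 8
RS [2×3] PE[1][2] across cycles:
  after 0 — PE[1][2] acc=0, pass-E 0, pass-S 0
  after 1 — PE[1][2] acc=0, pass-E 0, pass-S 0
  after 2 — PE[1][2] acc=0, pass-E 0, pass-S 0
  after 3 — PE[1][2] acc=87, pass-E 87, pass-S 6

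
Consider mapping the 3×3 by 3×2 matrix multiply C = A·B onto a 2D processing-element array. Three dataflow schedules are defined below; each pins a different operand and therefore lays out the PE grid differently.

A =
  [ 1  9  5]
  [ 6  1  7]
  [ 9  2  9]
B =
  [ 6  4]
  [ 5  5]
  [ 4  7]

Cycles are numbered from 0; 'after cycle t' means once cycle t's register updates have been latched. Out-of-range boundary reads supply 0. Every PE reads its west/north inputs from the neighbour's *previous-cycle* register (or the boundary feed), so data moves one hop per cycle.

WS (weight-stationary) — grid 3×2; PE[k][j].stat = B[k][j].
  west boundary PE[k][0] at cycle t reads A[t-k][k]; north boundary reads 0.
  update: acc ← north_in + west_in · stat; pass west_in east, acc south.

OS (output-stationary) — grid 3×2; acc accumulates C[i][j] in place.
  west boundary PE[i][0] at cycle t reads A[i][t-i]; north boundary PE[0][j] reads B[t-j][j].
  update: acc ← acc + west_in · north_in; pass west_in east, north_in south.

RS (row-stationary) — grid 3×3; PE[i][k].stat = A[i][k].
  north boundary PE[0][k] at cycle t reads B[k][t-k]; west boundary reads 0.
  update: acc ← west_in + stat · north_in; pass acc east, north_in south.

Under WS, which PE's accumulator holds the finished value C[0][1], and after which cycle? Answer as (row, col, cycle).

WS: C[0][1] accumulates in PE[2][1]:
  @0  [2,1]  acc 0  |  →0  ↓0
  @1  [2,1]  acc 0  |  →0  ↓0
  @2  [2,1]  acc 0  |  →0  ↓0
  @3  [2,1]  acc 84  |  →5  ↓84

(row, col, cycle) = (2, 1, 3)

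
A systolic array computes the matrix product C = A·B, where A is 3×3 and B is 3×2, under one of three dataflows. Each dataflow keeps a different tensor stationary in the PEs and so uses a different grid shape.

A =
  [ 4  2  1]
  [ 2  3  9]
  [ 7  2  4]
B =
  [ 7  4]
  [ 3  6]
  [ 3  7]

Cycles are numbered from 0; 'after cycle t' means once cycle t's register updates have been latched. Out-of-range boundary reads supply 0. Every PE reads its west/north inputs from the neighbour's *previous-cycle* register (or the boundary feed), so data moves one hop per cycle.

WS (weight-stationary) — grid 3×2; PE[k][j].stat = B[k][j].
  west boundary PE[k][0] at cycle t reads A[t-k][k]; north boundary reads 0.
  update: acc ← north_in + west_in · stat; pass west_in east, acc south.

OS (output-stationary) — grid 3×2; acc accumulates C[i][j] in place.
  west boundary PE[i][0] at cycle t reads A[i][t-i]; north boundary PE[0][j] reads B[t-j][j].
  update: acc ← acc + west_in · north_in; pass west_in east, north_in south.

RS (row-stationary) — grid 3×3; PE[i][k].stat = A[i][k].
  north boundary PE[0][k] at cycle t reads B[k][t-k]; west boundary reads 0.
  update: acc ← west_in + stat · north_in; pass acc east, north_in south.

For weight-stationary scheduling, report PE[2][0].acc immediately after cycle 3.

WS (3×2). Following PE[2][0] plus its west/north inputs:
  [0] (1,0) acc=0 (h:0 v:0)
  [0] (2,0) acc=0 (h:0 v:0)
  [1] (1,0) acc=34 (h:2 v:34)
  [1] (2,0) acc=0 (h:0 v:0)
  [2] (1,0) acc=23 (h:3 v:23)
  [2] (2,0) acc=37 (h:1 v:37)
  [3] (1,0) acc=55 (h:2 v:55)
  [3] (2,0) acc=50 (h:9 v:50)

PE[2][0].acc = 50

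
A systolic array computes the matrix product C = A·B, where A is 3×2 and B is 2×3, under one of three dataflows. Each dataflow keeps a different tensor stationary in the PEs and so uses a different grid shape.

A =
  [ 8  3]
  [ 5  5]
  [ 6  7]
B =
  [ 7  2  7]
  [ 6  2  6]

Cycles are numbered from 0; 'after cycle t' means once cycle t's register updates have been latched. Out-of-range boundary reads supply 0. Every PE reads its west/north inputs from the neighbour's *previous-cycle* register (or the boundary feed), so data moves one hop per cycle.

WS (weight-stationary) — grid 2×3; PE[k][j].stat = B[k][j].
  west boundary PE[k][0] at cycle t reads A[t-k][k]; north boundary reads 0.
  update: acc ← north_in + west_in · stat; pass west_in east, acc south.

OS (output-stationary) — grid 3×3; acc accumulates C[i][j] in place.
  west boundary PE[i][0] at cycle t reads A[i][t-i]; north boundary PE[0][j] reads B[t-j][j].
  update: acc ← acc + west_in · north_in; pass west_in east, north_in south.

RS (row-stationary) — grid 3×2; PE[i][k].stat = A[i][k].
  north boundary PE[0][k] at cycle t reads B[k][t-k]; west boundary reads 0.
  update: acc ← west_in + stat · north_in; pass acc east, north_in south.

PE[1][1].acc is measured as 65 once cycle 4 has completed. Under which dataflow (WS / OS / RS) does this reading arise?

— WS: 2×3; PE[1][1] trace:
  after 0 — PE[1][1] acc=0, pass-E 0, pass-S 0
  after 1 — PE[1][1] acc=0, pass-E 0, pass-S 0
  after 2 — PE[1][1] acc=22, pass-E 3, pass-S 22
  after 3 — PE[1][1] acc=20, pass-E 5, pass-S 20
  after 4 — PE[1][1] acc=26, pass-E 7, pass-S 26
— OS: 3×3; PE[1][1] trace:
  after 0 — PE[1][1] acc=0, pass-E 0, pass-S 0
  after 1 — PE[1][1] acc=0, pass-E 0, pass-S 0
  after 2 — PE[1][1] acc=10, pass-E 5, pass-S 2
  after 3 — PE[1][1] acc=20, pass-E 5, pass-S 2
  after 4 — PE[1][1] acc=20, pass-E 0, pass-S 0
— RS: 3×2; PE[1][1] trace:
  after 0 — PE[1][1] acc=0, pass-E 0, pass-S 0
  after 1 — PE[1][1] acc=0, pass-E 0, pass-S 0
  after 2 — PE[1][1] acc=65, pass-E 65, pass-S 6
  after 3 — PE[1][1] acc=20, pass-E 20, pass-S 2
  after 4 — PE[1][1] acc=65, pass-E 65, pass-S 6

dataflow = RS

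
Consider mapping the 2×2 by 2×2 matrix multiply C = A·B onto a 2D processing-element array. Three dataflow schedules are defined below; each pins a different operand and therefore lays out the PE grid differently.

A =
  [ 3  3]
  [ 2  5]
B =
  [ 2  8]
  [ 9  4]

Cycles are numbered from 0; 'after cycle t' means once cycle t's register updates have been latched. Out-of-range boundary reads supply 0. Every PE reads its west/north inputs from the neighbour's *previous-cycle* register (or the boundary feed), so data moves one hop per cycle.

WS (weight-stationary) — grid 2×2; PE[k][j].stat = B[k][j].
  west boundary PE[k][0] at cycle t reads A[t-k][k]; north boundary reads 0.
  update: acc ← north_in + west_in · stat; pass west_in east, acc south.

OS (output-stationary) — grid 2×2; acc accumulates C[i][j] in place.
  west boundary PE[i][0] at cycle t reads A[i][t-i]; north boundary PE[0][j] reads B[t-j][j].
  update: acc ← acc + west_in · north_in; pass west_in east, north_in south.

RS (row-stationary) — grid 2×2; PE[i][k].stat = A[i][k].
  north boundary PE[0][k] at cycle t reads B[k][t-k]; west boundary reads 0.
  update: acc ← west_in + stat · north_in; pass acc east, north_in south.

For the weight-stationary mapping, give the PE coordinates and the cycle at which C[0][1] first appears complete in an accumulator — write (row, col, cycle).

WS — PE[1][1] is where C[0][1] collects:
  after 0 — PE[1][1] acc=0, pass-E 0, pass-S 0
  after 1 — PE[1][1] acc=0, pass-E 0, pass-S 0
  after 2 — PE[1][1] acc=36, pass-E 3, pass-S 36

(row, col, cycle) = (1, 1, 2)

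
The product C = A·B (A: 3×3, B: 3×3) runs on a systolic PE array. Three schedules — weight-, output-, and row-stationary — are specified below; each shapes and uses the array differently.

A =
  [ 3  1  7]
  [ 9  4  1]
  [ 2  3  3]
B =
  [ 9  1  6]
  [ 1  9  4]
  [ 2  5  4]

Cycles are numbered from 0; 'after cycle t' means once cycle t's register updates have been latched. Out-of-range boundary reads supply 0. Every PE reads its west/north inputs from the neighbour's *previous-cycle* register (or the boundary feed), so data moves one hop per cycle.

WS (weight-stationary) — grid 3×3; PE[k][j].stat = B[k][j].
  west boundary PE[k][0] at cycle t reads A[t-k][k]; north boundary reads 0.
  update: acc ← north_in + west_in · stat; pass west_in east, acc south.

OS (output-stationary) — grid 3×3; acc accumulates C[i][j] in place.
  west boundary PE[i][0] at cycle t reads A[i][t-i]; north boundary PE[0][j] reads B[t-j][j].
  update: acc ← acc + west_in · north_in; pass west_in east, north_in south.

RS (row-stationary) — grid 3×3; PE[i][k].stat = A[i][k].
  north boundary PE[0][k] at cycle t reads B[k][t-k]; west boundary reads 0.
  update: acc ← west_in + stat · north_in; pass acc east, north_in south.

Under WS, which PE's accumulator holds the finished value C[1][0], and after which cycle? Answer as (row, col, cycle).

Under WS, C[1][0] lands at PE[2][0]:
  0: (2,0).acc=0  regs=<0,0>
  1: (2,0).acc=0  regs=<0,0>
  2: (2,0).acc=42  regs=<7,42>
  3: (2,0).acc=87  regs=<1,87>

(row, col, cycle) = (2, 0, 3)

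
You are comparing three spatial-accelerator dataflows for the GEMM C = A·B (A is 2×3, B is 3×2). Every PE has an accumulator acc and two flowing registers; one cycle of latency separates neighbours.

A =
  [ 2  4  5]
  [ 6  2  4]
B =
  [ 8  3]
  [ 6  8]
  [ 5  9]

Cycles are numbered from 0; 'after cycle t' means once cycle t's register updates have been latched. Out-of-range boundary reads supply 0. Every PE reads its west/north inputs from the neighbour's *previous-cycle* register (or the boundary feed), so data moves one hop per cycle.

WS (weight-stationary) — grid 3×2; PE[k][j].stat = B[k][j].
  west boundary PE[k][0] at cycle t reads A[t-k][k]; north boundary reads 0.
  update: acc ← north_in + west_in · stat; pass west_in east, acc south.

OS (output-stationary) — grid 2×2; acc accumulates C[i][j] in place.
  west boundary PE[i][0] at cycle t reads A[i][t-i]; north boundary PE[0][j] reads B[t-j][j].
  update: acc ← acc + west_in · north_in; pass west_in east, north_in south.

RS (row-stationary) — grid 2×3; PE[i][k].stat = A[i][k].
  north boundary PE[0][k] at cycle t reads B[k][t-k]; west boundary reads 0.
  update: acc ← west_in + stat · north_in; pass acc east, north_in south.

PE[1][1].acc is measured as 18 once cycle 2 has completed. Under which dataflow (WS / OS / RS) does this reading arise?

dataflow = OS

— WS: 3×2; PE[1][1] trace:
  [0] (1,1) acc=0 (h:0 v:0)
  [1] (1,1) acc=0 (h:0 v:0)
  [2] (1,1) acc=38 (h:4 v:38)
— OS: 2×2; PE[1][1] trace:
  [0] (1,1) acc=0 (h:0 v:0)
  [1] (1,1) acc=0 (h:0 v:0)
  [2] (1,1) acc=18 (h:6 v:3)
— RS: 2×3; PE[1][1] trace:
  [0] (1,1) acc=0 (h:0 v:0)
  [1] (1,1) acc=0 (h:0 v:0)
  [2] (1,1) acc=60 (h:60 v:6)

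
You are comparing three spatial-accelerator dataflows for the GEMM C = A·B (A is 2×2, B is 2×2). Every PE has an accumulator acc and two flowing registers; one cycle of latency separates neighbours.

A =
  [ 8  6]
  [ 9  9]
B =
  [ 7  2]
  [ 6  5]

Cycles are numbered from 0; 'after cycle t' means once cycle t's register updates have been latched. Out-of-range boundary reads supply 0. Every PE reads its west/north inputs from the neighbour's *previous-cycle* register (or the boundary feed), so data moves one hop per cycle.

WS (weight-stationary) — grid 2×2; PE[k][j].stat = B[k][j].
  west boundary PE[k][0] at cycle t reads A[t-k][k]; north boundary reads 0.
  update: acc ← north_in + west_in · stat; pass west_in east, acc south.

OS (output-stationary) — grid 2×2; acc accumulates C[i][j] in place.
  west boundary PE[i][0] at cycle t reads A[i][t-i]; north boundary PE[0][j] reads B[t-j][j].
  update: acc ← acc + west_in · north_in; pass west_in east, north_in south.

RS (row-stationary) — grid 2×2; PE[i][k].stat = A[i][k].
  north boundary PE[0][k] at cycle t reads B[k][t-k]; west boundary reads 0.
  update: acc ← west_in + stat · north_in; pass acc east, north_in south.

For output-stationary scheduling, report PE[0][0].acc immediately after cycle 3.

PE[0][0].acc = 92

Tracing OS — 2×2 array, target PE[0][0]:
  after 0 — PE[0][0] acc=56, pass-E 8, pass-S 7
  after 1 — PE[0][0] acc=92, pass-E 6, pass-S 6
  after 2 — PE[0][0] acc=92, pass-E 0, pass-S 0
  after 3 — PE[0][0] acc=92, pass-E 0, pass-S 0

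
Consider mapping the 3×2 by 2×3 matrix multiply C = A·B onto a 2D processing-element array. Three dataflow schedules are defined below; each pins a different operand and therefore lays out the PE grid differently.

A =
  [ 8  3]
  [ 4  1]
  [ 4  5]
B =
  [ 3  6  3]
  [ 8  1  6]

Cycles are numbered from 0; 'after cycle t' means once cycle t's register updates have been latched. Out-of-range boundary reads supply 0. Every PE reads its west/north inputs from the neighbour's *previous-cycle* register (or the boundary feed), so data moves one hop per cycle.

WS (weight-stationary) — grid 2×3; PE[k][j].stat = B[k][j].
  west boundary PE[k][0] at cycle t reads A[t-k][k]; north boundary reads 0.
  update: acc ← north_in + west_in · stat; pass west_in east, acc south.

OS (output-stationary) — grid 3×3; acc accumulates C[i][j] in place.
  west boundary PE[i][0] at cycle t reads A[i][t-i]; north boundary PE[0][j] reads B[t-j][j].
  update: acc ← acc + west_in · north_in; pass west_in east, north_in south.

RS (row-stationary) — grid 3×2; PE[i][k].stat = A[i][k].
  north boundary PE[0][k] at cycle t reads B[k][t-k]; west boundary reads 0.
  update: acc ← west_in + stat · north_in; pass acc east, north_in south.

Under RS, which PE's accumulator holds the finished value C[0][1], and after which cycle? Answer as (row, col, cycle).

(row, col, cycle) = (0, 1, 2)

Under RS, C[0][1] lands at PE[0][1]:
  t=0 PE[0][1]: acc=0 h=0 v=0
  t=1 PE[0][1]: acc=48 h=48 v=8
  t=2 PE[0][1]: acc=51 h=51 v=1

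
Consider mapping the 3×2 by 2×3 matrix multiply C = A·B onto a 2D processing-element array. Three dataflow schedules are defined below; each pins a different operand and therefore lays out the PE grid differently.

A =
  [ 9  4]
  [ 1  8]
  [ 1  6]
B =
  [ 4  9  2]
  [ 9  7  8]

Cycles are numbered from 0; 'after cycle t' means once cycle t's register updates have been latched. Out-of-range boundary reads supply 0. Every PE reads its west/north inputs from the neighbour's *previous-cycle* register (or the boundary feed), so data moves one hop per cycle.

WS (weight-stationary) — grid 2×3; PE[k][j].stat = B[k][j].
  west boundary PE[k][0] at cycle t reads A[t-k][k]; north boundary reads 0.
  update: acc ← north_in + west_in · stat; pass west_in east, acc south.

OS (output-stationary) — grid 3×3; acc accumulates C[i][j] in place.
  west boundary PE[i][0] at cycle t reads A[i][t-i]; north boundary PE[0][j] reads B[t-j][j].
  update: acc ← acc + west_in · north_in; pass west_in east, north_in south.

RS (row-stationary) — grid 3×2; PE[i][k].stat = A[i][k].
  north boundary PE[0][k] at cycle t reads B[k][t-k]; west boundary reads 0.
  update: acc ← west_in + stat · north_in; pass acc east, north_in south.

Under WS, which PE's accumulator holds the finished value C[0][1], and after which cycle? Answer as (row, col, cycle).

(row, col, cycle) = (1, 1, 2)

Under WS, C[0][1] lands at PE[1][1]:
  @0  [1,1]  acc 0  |  →0  ↓0
  @1  [1,1]  acc 0  |  →0  ↓0
  @2  [1,1]  acc 109  |  →4  ↓109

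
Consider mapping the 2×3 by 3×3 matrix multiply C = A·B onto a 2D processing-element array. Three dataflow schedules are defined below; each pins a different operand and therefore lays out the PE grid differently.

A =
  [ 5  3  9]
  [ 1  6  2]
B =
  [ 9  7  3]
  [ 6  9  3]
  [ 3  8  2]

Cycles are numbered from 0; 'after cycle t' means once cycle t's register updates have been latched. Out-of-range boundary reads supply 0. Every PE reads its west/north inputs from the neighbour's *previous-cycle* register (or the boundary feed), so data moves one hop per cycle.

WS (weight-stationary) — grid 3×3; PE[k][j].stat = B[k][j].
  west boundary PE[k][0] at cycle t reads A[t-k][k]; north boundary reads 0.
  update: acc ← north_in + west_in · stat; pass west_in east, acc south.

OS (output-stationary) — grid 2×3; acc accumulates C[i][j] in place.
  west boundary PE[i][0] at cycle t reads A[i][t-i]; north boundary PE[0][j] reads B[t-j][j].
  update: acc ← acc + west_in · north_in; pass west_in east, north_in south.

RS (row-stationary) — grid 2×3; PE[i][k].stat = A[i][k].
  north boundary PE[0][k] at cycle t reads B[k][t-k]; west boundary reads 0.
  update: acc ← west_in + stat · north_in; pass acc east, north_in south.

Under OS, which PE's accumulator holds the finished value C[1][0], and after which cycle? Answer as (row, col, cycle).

OS: C[1][0] accumulates in PE[1][0]:
  step 0 · PE1,0: acc=0; fwd→0 fwd↓0
  step 1 · PE1,0: acc=9; fwd→1 fwd↓9
  step 2 · PE1,0: acc=45; fwd→6 fwd↓6
  step 3 · PE1,0: acc=51; fwd→2 fwd↓3

(row, col, cycle) = (1, 0, 3)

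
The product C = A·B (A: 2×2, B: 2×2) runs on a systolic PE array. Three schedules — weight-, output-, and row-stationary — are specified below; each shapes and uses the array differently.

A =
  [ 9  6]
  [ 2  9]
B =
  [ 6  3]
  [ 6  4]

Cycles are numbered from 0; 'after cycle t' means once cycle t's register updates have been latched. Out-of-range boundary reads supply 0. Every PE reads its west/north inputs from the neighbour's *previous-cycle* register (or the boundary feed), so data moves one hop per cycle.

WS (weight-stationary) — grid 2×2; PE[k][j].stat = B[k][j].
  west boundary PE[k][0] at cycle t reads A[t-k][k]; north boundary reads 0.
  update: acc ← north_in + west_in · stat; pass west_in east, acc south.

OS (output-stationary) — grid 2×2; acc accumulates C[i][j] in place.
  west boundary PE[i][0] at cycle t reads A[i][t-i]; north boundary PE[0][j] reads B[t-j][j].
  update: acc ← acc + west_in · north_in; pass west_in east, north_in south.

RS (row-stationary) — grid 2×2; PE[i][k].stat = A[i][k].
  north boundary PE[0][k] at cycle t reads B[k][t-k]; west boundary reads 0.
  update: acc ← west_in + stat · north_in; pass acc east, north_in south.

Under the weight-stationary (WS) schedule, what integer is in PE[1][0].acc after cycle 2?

WS 2×2: PE[1][0] cycle-by-cycle (with neighbour feeds):
  @0  [0,0]  acc 54  |  →9  ↓54
  @0  [1,0]  acc 0  |  →0  ↓0
  @1  [0,0]  acc 12  |  →2  ↓12
  @1  [1,0]  acc 90  |  →6  ↓90
  @2  [0,0]  acc 0  |  →0  ↓0
  @2  [1,0]  acc 66  |  →9  ↓66

PE[1][0].acc = 66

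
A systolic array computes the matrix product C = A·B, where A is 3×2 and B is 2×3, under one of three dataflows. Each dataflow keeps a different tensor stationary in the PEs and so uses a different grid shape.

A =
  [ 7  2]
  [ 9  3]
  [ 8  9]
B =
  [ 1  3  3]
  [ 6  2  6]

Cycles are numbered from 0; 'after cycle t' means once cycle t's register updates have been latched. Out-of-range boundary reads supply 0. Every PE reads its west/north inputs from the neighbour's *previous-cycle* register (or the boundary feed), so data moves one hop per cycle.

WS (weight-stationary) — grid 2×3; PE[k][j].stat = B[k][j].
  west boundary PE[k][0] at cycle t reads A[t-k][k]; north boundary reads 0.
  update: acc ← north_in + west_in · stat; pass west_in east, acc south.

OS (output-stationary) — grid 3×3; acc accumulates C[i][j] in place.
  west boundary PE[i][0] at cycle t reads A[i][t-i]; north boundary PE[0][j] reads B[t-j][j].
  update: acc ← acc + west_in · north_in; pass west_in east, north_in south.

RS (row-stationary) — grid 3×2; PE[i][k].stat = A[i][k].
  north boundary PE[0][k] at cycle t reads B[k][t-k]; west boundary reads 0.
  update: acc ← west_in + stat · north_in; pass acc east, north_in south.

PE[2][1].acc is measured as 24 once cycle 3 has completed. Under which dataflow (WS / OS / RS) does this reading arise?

dataflow = OS

— WS: 2×3 array has no PE[2][1].
Under OS (3×3), PE[2][1]:
  0: (2,1).acc=0  regs=<0,0>
  1: (2,1).acc=0  regs=<0,0>
  2: (2,1).acc=0  regs=<0,0>
  3: (2,1).acc=24  regs=<8,3>
Under RS (3×2), PE[2][1]:
  0: (2,1).acc=0  regs=<0,0>
  1: (2,1).acc=0  regs=<0,0>
  2: (2,1).acc=0  regs=<0,0>
  3: (2,1).acc=62  regs=<62,6>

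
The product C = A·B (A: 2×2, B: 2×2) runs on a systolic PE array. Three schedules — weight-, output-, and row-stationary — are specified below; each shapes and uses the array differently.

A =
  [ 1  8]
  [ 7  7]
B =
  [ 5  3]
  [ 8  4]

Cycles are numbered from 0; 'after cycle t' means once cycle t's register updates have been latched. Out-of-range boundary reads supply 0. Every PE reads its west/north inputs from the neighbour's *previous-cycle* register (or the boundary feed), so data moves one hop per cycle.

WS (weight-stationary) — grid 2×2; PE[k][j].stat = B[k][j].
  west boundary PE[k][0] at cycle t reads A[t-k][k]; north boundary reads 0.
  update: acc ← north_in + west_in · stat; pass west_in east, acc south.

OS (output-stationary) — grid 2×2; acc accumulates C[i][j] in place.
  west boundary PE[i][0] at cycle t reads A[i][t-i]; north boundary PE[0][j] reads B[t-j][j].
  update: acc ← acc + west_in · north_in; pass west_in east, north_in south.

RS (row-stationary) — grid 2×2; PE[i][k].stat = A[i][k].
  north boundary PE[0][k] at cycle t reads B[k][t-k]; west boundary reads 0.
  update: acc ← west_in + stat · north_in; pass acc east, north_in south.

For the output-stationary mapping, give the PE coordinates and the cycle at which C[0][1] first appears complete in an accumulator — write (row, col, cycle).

(row, col, cycle) = (0, 1, 2)

Under OS, C[0][1] lands at PE[0][1]:
  @0  [0,1]  acc 0  |  →0  ↓0
  @1  [0,1]  acc 3  |  →1  ↓3
  @2  [0,1]  acc 35  |  →8  ↓4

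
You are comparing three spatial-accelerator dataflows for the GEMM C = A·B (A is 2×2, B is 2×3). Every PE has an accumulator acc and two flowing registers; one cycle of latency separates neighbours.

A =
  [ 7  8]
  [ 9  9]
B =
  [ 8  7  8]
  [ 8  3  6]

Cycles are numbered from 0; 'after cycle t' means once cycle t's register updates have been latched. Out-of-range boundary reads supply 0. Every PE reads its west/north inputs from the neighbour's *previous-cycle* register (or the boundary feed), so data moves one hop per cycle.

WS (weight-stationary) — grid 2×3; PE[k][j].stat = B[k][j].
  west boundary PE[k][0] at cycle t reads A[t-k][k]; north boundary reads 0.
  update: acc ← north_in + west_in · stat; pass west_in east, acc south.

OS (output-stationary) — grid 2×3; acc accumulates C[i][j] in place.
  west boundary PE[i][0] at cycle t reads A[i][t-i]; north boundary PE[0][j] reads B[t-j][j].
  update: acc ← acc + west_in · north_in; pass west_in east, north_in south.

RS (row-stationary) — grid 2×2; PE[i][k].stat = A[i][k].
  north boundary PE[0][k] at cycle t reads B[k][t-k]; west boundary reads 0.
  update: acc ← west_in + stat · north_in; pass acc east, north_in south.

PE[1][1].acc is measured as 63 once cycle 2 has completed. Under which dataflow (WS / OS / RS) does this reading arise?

dataflow = OS

— WS: 2×3; PE[1][1] trace:
  [0] (1,1) acc=0 (h:0 v:0)
  [1] (1,1) acc=0 (h:0 v:0)
  [2] (1,1) acc=73 (h:8 v:73)
— OS: 2×3; PE[1][1] trace:
  [0] (1,1) acc=0 (h:0 v:0)
  [1] (1,1) acc=0 (h:0 v:0)
  [2] (1,1) acc=63 (h:9 v:7)
— RS: 2×2; PE[1][1] trace:
  [0] (1,1) acc=0 (h:0 v:0)
  [1] (1,1) acc=0 (h:0 v:0)
  [2] (1,1) acc=144 (h:144 v:8)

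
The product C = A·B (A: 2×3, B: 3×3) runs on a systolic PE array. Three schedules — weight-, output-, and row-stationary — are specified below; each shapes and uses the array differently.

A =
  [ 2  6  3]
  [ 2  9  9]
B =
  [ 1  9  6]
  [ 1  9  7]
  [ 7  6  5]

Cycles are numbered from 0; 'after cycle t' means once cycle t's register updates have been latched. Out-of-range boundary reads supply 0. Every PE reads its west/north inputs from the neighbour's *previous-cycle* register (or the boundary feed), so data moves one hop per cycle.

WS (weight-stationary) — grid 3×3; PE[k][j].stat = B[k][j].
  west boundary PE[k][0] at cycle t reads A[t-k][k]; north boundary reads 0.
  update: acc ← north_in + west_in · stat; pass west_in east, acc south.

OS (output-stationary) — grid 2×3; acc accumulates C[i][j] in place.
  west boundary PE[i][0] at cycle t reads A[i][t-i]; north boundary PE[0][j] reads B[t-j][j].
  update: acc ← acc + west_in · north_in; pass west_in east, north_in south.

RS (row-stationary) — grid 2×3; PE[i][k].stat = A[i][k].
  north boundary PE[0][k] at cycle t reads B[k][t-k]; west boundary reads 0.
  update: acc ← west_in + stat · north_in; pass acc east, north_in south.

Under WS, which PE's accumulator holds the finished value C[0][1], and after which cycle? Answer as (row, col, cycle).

(row, col, cycle) = (2, 1, 3)

WS: C[0][1] accumulates in PE[2][1]:
  @0  [2,1]  acc 0  |  →0  ↓0
  @1  [2,1]  acc 0  |  →0  ↓0
  @2  [2,1]  acc 0  |  →0  ↓0
  @3  [2,1]  acc 90  |  →3  ↓90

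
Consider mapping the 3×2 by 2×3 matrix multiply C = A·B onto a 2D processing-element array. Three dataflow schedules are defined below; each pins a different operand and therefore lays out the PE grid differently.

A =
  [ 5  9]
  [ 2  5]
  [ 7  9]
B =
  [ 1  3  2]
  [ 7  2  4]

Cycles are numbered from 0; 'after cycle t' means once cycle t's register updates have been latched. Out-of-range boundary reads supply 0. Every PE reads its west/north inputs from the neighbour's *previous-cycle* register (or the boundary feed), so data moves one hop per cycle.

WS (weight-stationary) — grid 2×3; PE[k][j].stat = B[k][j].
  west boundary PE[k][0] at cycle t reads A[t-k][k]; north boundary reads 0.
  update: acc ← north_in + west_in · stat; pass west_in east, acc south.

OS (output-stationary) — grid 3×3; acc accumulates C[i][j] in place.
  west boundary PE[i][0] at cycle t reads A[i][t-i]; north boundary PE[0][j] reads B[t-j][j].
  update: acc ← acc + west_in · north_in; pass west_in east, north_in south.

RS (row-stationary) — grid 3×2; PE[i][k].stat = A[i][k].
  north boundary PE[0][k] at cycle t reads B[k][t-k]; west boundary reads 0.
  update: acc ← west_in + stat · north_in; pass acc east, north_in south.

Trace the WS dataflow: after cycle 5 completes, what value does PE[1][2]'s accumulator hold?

PE[1][2].acc = 50

WS 2×3: PE[1][2] cycle-by-cycle (with neighbour feeds):
  step 0 · PE0,2: acc=0; fwd→0 fwd↓0
  step 0 · PE1,1: acc=0; fwd→0 fwd↓0
  step 0 · PE1,2: acc=0; fwd→0 fwd↓0
  step 1 · PE0,2: acc=0; fwd→0 fwd↓0
  step 1 · PE1,1: acc=0; fwd→0 fwd↓0
  step 1 · PE1,2: acc=0; fwd→0 fwd↓0
  step 2 · PE0,2: acc=10; fwd→5 fwd↓10
  step 2 · PE1,1: acc=33; fwd→9 fwd↓33
  step 2 · PE1,2: acc=0; fwd→0 fwd↓0
  step 3 · PE0,2: acc=4; fwd→2 fwd↓4
  step 3 · PE1,1: acc=16; fwd→5 fwd↓16
  step 3 · PE1,2: acc=46; fwd→9 fwd↓46
  step 4 · PE0,2: acc=14; fwd→7 fwd↓14
  step 4 · PE1,1: acc=39; fwd→9 fwd↓39
  step 4 · PE1,2: acc=24; fwd→5 fwd↓24
  step 5 · PE0,2: acc=0; fwd→0 fwd↓0
  step 5 · PE1,1: acc=0; fwd→0 fwd↓0
  step 5 · PE1,2: acc=50; fwd→9 fwd↓50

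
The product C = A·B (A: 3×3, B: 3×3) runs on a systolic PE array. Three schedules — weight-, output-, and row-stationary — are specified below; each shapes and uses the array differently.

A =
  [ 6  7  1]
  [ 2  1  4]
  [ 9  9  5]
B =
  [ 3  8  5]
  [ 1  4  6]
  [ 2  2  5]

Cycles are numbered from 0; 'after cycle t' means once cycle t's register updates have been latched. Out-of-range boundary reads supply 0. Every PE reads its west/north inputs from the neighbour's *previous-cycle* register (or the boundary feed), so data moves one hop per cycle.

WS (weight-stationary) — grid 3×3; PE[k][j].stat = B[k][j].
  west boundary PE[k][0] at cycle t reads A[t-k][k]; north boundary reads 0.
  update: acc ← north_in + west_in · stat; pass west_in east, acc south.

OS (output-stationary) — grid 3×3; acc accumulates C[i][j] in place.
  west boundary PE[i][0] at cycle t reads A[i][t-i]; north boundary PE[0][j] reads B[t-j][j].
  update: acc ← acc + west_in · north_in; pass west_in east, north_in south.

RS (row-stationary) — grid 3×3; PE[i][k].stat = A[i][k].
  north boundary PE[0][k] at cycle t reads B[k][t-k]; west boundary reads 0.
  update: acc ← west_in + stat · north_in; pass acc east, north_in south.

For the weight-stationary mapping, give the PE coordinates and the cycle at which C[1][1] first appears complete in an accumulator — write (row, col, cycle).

(row, col, cycle) = (2, 1, 4)

WS — PE[2][1] is where C[1][1] collects:
  t=0 PE[2][1]: acc=0 h=0 v=0
  t=1 PE[2][1]: acc=0 h=0 v=0
  t=2 PE[2][1]: acc=0 h=0 v=0
  t=3 PE[2][1]: acc=78 h=1 v=78
  t=4 PE[2][1]: acc=28 h=4 v=28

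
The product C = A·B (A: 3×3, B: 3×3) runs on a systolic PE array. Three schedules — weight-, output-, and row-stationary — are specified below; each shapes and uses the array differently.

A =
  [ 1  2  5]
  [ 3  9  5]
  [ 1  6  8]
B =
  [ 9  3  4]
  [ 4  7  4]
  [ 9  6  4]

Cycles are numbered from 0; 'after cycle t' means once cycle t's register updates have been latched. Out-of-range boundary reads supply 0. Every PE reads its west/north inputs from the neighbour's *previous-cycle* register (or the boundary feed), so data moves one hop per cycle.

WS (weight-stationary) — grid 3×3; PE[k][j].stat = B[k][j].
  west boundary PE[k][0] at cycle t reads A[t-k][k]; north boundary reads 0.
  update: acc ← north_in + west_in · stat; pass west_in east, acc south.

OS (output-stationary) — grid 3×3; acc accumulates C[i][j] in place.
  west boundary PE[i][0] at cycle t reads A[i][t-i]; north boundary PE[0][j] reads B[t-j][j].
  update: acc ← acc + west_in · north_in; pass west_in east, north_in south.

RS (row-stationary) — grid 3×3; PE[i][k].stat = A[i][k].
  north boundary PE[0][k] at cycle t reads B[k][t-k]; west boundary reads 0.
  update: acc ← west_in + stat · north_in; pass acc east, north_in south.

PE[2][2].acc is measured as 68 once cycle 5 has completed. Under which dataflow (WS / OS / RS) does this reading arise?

Under WS (3×3), PE[2][2]:
  after 0 — PE[2][2] acc=0, pass-E 0, pass-S 0
  after 1 — PE[2][2] acc=0, pass-E 0, pass-S 0
  after 2 — PE[2][2] acc=0, pass-E 0, pass-S 0
  after 3 — PE[2][2] acc=0, pass-E 0, pass-S 0
  after 4 — PE[2][2] acc=32, pass-E 5, pass-S 32
  after 5 — PE[2][2] acc=68, pass-E 5, pass-S 68
Under OS (3×3), PE[2][2]:
  after 0 — PE[2][2] acc=0, pass-E 0, pass-S 0
  after 1 — PE[2][2] acc=0, pass-E 0, pass-S 0
  after 2 — PE[2][2] acc=0, pass-E 0, pass-S 0
  after 3 — PE[2][2] acc=0, pass-E 0, pass-S 0
  after 4 — PE[2][2] acc=4, pass-E 1, pass-S 4
  after 5 — PE[2][2] acc=28, pass-E 6, pass-S 4
Under RS (3×3), PE[2][2]:
  after 0 — PE[2][2] acc=0, pass-E 0, pass-S 0
  after 1 — PE[2][2] acc=0, pass-E 0, pass-S 0
  after 2 — PE[2][2] acc=0, pass-E 0, pass-S 0
  after 3 — PE[2][2] acc=0, pass-E 0, pass-S 0
  after 4 — PE[2][2] acc=105, pass-E 105, pass-S 9
  after 5 — PE[2][2] acc=93, pass-E 93, pass-S 6

dataflow = WS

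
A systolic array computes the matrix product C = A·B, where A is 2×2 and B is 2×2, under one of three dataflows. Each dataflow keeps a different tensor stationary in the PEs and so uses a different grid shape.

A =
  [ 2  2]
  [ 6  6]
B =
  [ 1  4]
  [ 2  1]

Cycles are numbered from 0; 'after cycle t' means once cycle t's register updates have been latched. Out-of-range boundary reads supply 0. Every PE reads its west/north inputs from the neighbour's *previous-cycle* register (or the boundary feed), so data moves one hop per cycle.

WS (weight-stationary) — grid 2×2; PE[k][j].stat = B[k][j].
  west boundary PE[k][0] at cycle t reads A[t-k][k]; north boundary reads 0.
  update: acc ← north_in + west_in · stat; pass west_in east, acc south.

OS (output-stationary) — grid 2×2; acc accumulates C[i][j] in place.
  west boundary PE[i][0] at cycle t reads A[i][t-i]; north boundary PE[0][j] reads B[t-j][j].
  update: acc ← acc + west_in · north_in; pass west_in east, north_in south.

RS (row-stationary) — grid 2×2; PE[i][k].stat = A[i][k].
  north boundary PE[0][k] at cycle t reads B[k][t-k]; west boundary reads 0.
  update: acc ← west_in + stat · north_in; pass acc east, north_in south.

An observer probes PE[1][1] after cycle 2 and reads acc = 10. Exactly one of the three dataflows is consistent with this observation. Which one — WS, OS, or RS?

dataflow = WS

— WS: 2×2; PE[1][1] trace:
  c0 r1c1: 0 / 0 / 0
  c1 r1c1: 0 / 0 / 0
  c2 r1c1: 10 / 2 / 10
— OS: 2×2; PE[1][1] trace:
  c0 r1c1: 0 / 0 / 0
  c1 r1c1: 0 / 0 / 0
  c2 r1c1: 24 / 6 / 4
— RS: 2×2; PE[1][1] trace:
  c0 r1c1: 0 / 0 / 0
  c1 r1c1: 0 / 0 / 0
  c2 r1c1: 18 / 18 / 2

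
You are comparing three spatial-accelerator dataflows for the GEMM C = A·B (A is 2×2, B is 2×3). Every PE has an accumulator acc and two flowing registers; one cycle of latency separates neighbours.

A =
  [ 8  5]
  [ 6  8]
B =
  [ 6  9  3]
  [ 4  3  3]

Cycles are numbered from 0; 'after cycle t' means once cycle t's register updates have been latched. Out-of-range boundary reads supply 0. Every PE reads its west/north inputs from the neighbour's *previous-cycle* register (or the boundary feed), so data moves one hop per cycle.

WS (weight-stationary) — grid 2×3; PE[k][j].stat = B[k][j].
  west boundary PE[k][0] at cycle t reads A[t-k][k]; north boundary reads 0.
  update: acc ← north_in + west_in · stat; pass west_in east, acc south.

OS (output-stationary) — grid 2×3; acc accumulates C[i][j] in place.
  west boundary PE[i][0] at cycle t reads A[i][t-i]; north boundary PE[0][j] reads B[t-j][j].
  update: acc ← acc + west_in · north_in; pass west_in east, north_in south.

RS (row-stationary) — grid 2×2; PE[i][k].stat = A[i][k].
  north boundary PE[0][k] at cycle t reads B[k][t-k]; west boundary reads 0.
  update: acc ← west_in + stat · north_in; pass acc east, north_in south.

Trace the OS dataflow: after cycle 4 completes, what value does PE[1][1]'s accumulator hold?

PE[1][1].acc = 78

OS on a 2×3 grid — tracing PE[1][1] and its feeders:
  @0  [0,1]  acc 0  |  →0  ↓0
  @0  [1,0]  acc 0  |  →0  ↓0
  @0  [1,1]  acc 0  |  →0  ↓0
  @1  [0,1]  acc 72  |  →8  ↓9
  @1  [1,0]  acc 36  |  →6  ↓6
  @1  [1,1]  acc 0  |  →0  ↓0
  @2  [0,1]  acc 87  |  →5  ↓3
  @2  [1,0]  acc 68  |  →8  ↓4
  @2  [1,1]  acc 54  |  →6  ↓9
  @3  [0,1]  acc 87  |  →0  ↓0
  @3  [1,0]  acc 68  |  →0  ↓0
  @3  [1,1]  acc 78  |  →8  ↓3
  @4  [0,1]  acc 87  |  →0  ↓0
  @4  [1,0]  acc 68  |  →0  ↓0
  @4  [1,1]  acc 78  |  →0  ↓0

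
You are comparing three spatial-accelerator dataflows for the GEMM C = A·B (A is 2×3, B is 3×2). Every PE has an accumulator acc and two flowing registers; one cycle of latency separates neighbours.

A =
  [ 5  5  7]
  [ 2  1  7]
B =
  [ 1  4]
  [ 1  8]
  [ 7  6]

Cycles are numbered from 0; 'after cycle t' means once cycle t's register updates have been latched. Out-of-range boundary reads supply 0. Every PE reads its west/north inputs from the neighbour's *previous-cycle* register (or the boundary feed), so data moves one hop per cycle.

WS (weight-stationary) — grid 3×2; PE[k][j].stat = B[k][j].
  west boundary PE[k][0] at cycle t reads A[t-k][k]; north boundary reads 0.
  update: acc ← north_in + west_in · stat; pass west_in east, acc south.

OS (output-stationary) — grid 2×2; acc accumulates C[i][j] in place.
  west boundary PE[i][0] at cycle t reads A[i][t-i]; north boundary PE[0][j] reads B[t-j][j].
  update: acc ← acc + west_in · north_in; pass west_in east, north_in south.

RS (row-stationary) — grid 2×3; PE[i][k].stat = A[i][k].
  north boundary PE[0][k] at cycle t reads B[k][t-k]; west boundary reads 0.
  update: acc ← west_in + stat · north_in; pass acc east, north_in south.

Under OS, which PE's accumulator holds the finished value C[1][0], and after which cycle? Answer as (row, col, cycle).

OS: C[1][0] accumulates in PE[1][0]:
  step 0 · PE1,0: acc=0; fwd→0 fwd↓0
  step 1 · PE1,0: acc=2; fwd→2 fwd↓1
  step 2 · PE1,0: acc=3; fwd→1 fwd↓1
  step 3 · PE1,0: acc=52; fwd→7 fwd↓7

(row, col, cycle) = (1, 0, 3)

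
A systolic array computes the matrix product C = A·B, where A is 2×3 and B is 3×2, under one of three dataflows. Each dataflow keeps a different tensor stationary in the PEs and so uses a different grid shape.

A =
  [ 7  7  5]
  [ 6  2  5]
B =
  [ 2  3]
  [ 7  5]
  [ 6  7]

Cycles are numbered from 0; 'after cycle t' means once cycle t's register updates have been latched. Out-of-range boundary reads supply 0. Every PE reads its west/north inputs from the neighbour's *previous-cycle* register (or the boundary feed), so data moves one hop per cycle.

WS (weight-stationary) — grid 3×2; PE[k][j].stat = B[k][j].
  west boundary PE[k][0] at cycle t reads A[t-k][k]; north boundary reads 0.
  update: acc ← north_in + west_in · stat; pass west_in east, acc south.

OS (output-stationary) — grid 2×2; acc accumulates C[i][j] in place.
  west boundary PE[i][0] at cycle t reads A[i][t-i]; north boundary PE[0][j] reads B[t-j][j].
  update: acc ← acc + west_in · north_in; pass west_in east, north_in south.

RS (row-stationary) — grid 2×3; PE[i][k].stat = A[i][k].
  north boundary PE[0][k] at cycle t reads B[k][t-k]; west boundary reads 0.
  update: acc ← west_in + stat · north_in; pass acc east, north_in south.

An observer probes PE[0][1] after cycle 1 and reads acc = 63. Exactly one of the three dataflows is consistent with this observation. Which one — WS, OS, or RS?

dataflow = RS

— WS: 3×2; PE[0][1] trace:
  [0] (0,1) acc=0 (h:0 v:0)
  [1] (0,1) acc=21 (h:7 v:21)
— OS: 2×2; PE[0][1] trace:
  [0] (0,1) acc=0 (h:0 v:0)
  [1] (0,1) acc=21 (h:7 v:3)
— RS: 2×3; PE[0][1] trace:
  [0] (0,1) acc=0 (h:0 v:0)
  [1] (0,1) acc=63 (h:63 v:7)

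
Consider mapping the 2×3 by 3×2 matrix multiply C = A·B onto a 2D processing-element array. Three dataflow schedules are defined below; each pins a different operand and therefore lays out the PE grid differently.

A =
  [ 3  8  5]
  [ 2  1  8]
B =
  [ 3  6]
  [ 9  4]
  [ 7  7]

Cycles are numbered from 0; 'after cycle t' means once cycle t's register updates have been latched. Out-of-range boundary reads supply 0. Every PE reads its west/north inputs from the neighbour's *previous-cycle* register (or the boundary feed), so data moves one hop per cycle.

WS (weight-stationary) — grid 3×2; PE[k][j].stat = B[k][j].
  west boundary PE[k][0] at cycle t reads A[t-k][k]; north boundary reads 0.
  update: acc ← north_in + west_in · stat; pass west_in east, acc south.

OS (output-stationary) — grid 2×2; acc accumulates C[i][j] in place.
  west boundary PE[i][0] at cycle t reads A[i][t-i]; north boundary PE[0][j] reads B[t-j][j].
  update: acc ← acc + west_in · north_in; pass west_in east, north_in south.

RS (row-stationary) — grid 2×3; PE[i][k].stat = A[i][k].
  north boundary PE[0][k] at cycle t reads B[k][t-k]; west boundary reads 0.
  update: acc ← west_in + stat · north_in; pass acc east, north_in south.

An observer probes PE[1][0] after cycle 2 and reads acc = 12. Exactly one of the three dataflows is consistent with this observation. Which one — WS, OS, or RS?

WS (3×2 grid), PE[1][0]:
  step 0 · PE1,0: acc=0; fwd→0 fwd↓0
  step 1 · PE1,0: acc=81; fwd→8 fwd↓81
  step 2 · PE1,0: acc=15; fwd→1 fwd↓15
OS (2×2 grid), PE[1][0]:
  step 0 · PE1,0: acc=0; fwd→0 fwd↓0
  step 1 · PE1,0: acc=6; fwd→2 fwd↓3
  step 2 · PE1,0: acc=15; fwd→1 fwd↓9
RS (2×3 grid), PE[1][0]:
  step 0 · PE1,0: acc=0; fwd→0 fwd↓0
  step 1 · PE1,0: acc=6; fwd→6 fwd↓3
  step 2 · PE1,0: acc=12; fwd→12 fwd↓6

dataflow = RS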